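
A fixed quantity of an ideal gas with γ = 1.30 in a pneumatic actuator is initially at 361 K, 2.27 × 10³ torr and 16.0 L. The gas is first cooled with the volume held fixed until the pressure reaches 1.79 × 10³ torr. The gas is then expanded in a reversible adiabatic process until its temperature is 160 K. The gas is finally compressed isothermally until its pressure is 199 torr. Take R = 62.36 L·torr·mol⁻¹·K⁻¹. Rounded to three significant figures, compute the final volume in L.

V₄ ≈ 80.9 L

V constant ⇒ P ∝ T: V₂ = V₁; T₂ = T₁·(P₂/P₁) = 284.7 K.
Adiabatic (γ = 1.30), T V^(γ−1) and P V^γ constant: P₃ = P₂·(T₃/T₂)^(γ/(γ−1)) = 147.4 torr; V₃ = V₂·(T₂/T₃)^(1/(γ−1)) = 109.2 L.
T constant ⇒ Boyle's law P V = const: T₄ = T₃; V₄ = V₃·(P₃/P₄) = 80.89 L.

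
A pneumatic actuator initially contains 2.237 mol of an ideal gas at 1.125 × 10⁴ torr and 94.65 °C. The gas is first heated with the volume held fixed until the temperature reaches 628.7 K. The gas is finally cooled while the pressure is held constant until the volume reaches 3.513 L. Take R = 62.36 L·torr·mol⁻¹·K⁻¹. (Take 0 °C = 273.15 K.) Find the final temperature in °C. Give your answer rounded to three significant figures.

Convert: T₁ = 367.8 K.
From PV = nRT: V₁ = nRT₁/P₁ = 4.561 L.
V constant ⇒ P ∝ T: V₂ = V₁; P₂ = P₁·(T₂/T₁) = 1.923e+04 torr.
P constant ⇒ V ∝ T: P₃ = P₂; T₃ = T₂·(V₃/V₂) = 484.3 K.

T₃ ≈ 211 °C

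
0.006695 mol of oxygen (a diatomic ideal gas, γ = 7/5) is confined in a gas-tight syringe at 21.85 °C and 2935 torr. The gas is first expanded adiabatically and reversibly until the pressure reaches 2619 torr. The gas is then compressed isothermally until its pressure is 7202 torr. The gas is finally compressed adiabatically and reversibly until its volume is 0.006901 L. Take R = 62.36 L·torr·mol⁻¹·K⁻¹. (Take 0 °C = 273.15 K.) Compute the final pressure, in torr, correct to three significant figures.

Convert: T₁ = 295.0 K.
From PV = nRT: V₁ = nRT₁/P₁ = 0.04196 L.
Reversible adiabatic, γ = 7/5: T₂ = T₁·(P₂/P₁)^((γ−1)/γ) = 285.6 K; V₂ = V₁·(P₁/P₂)^(1/γ) = 0.04552 L.
T constant ⇒ Boyle's law P V = const: T₃ = T₂; V₃ = V₂·(P₂/P₃) = 0.01655 L.
Adiabatic (γ = 7/5), T V^(γ−1) and P V^γ constant: T₄ = T₃·(V₃/V₄)^(γ−1) = 405.2 K; P₄ = P₃·(V₃/V₄)^γ = 2.451e+04 torr.

P₄ ≈ 2.45e+04 torr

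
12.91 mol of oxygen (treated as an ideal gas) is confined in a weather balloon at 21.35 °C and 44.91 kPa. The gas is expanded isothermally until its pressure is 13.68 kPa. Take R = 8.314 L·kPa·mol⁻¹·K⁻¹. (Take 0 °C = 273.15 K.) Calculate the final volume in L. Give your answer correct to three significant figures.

V₂ ≈ 2.31e+03 L

Convert: T₁ = 294.5 K.
From PV = nRT: V₁ = nRT₁/P₁ = 703.8 L.
Isothermal, so P V is constant: T₂ = T₁; V₂ = V₁·(P₁/P₂) = 2311 L.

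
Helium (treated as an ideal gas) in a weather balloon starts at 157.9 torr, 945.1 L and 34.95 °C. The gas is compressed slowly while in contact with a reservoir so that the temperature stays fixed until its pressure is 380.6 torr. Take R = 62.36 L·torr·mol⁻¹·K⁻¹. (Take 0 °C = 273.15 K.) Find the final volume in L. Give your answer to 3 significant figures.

V₂ ≈ 392 L

Convert: T₁ = 308.1 K.
T constant ⇒ Boyle's law P V = const: T₂ = T₁; V₂ = V₁·(P₁/P₂) = 392.1 L.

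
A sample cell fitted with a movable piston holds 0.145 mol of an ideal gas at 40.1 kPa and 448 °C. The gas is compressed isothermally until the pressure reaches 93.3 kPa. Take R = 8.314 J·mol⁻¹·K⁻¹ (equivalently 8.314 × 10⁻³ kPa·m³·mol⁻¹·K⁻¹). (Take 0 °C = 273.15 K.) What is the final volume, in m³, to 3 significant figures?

V₂ ≈ 0.00932 m³

Convert: T₁ = 721.1 K.
From PV = nRT: V₁ = nRT₁/P₁ = 0.02168 m³.
T constant ⇒ Boyle's law P V = const: T₂ = T₁; V₂ = V₁·(P₁/P₂) = 0.009318 m³.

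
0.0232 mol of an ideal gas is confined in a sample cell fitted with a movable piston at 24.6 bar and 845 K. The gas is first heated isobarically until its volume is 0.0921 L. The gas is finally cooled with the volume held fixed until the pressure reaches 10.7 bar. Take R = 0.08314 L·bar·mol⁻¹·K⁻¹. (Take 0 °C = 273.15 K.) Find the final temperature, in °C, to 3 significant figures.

From PV = nRT: V₁ = nRT₁/P₁ = 0.06626 L.
Isobaric, so V/T is constant: P₂ = P₁; T₂ = T₁·(V₂/V₁) = 1175 K.
Isochoric, so P/T is constant: V₃ = V₂; T₃ = T₂·(P₃/P₂) = 510.9 K.

T₃ ≈ 238 °C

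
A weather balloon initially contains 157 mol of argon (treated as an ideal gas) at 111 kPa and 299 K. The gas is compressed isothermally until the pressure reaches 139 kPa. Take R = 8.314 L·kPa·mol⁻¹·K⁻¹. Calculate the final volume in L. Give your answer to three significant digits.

From PV = nRT: V₁ = nRT₁/P₁ = 3516 L.
Isothermal, so P V is constant: T₂ = T₁; V₂ = V₁·(P₁/P₂) = 2808 L.

V₂ ≈ 2.81e+03 L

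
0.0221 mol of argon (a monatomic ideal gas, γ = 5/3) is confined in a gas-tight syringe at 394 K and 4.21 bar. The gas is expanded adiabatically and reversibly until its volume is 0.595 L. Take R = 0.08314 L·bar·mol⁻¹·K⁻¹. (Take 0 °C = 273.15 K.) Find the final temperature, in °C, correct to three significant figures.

T₂ ≈ -101 °C

From PV = nRT: V₁ = nRT₁/P₁ = 0.1720 L.
Reversible adiabatic, γ = 5/3: T₂ = T₁·(V₁/V₂)^(γ−1) = 172.2 K; P₂ = P₁·(V₁/V₂)^γ = 0.5318 bar.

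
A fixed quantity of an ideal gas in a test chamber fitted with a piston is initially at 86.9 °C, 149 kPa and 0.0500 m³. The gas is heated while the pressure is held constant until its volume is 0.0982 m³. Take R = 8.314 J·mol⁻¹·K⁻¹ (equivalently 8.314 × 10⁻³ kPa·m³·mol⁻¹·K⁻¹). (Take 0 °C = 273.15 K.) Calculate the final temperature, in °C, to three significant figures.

T₂ ≈ 434 °C

Convert: T₁ = 360.0 K.
P constant ⇒ V ∝ T: P₂ = P₁; T₂ = T₁·(V₂/V₁) = 707.1 K.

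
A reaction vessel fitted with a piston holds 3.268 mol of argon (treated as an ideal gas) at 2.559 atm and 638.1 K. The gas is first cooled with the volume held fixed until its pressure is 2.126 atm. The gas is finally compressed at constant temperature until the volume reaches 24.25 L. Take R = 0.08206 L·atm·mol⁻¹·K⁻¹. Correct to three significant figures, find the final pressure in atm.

From PV = nRT: V₁ = nRT₁/P₁ = 66.87 L.
Isochoric, so P/T is constant: V₂ = V₁; T₂ = T₁·(P₂/P₁) = 530.1 K.
T constant ⇒ Boyle's law P V = const: T₃ = T₂; P₃ = P₂·(V₂/V₃) = 5.863 atm.

P₃ ≈ 5.86 atm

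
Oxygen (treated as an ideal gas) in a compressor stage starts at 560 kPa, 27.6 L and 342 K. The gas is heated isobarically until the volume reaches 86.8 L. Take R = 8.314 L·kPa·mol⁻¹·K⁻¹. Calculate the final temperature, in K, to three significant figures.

T₂ ≈ 1.08e+03 K

P constant ⇒ V ∝ T: P₂ = P₁; T₂ = T₁·(V₂/V₁) = 1076 K.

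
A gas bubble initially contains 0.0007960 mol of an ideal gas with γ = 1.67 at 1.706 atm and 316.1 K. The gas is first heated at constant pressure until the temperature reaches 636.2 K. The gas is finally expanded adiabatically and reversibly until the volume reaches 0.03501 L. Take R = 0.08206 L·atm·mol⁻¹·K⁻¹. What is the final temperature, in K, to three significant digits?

T₃ ≈ 499 K

From PV = nRT: V₁ = nRT₁/P₁ = 0.01210 L.
Isobaric, so V/T is constant: P₂ = P₁; V₂ = V₁·(T₂/T₁) = 0.02436 L.
Adiabatic (γ = 1.67), T V^(γ−1) and P V^γ constant: T₃ = T₂·(V₂/V₃)^(γ−1) = 498.9 K; P₃ = P₂·(V₂/V₃)^γ = 0.9309 atm.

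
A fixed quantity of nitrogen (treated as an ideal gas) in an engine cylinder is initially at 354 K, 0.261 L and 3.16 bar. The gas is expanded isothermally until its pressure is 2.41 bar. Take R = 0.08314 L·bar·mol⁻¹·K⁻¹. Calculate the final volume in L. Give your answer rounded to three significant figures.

Isothermal, so P V is constant: T₂ = T₁; V₂ = V₁·(P₁/P₂) = 0.3422 L.

V₂ ≈ 0.342 L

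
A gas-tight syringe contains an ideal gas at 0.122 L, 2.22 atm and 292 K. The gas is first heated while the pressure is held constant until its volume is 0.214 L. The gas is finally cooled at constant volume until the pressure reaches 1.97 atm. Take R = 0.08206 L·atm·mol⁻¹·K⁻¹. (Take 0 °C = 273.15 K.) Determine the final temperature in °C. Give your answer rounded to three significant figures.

T₃ ≈ 181 °C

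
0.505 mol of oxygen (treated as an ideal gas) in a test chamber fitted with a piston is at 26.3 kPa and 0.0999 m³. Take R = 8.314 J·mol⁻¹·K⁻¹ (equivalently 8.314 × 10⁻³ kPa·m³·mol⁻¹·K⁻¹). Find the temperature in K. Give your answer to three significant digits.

T ≈ 626 K

PV = nRT ⇒ T = PV/(nR) = (26.3 × 0.0999) / (0.505 × 8.314 × 10⁻³)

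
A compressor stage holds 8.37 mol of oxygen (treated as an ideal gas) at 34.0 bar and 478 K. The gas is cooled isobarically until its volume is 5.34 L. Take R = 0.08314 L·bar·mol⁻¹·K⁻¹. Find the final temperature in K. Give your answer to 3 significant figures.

From PV = nRT: V₁ = nRT₁/P₁ = 9.783 L.
P constant ⇒ V ∝ T: P₂ = P₁; T₂ = T₁·(V₂/V₁) = 260.9 K.

T₂ ≈ 261 K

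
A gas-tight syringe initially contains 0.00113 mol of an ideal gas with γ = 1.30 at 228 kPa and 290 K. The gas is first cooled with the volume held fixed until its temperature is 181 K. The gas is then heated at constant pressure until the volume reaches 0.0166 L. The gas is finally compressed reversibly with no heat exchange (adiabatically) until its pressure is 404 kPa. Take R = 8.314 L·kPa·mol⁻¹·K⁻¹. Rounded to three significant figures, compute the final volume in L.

V₄ ≈ 0.00744 L

From PV = nRT: V₁ = nRT₁/P₁ = 0.01195 L.
Isochoric, so P/T is constant: V₂ = V₁; P₂ = P₁·(T₂/T₁) = 142.3 kPa.
Isobaric, so V/T is constant: P₃ = P₂; T₃ = T₂·(V₃/V₂) = 251.4 K.
Reversible adiabatic, γ = 1.30: T₄ = T₃·(P₄/P₃)^((γ−1)/γ) = 319.9 K; V₄ = V₃·(P₃/P₄)^(1/γ) = 0.007439 L.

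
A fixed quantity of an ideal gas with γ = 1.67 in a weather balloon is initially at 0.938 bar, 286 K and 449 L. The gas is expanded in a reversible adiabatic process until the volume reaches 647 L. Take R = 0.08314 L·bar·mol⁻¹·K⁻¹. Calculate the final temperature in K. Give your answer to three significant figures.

T₂ ≈ 224 K

Reversible adiabatic, γ = 1.67: T₂ = T₁·(V₁/V₂)^(γ−1) = 223.9 K; P₂ = P₁·(V₁/V₂)^γ = 0.5096 bar.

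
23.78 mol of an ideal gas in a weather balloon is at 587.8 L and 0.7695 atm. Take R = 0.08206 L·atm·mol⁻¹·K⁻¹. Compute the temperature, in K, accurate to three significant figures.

T ≈ 232 K

PV = nRT ⇒ T = PV/(nR) = (0.7695 × 587.8) / (23.78 × 0.08206)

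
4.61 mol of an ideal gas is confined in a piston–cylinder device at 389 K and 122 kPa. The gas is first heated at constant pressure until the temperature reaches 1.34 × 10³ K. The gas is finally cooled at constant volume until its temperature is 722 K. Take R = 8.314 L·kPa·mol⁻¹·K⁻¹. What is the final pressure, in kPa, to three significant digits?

From PV = nRT: V₁ = nRT₁/P₁ = 122.2 L.
P constant ⇒ V ∝ T: P₂ = P₁; V₂ = V₁·(T₂/T₁) = 421.0 L.
Isochoric, so P/T is constant: V₃ = V₂; P₃ = P₂·(T₃/T₂) = 65.73 kPa.

P₃ ≈ 65.7 kPa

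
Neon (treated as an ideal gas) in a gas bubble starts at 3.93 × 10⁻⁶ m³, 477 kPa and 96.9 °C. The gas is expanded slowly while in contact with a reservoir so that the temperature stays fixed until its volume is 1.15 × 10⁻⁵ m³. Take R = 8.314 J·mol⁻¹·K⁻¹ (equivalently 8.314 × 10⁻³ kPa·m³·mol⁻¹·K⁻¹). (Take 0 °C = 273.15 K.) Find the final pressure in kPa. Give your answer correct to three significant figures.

P₂ ≈ 163 kPa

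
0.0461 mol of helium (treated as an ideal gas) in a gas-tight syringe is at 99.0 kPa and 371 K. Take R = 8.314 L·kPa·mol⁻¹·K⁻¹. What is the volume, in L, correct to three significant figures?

V ≈ 1.44 L

PV = nRT ⇒ V = nRT/P = (0.0461 × 8.314 × 371) / 99.0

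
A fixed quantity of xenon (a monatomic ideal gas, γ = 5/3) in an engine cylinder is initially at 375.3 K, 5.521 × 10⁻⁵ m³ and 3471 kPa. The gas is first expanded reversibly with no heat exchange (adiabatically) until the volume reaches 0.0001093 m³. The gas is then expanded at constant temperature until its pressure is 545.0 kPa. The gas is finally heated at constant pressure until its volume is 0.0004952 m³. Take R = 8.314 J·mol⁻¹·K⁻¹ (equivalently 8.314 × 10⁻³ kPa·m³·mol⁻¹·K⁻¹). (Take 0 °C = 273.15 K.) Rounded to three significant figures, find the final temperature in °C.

T₄ ≈ 255 °C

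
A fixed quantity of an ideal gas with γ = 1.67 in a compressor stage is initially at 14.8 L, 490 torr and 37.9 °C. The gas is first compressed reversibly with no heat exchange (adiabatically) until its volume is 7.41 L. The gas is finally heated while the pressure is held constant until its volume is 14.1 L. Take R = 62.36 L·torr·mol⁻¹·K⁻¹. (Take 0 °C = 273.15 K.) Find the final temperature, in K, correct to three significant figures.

Convert: T₁ = 311.0 K.
Adiabatic (γ = 1.67), T V^(γ−1) and P V^γ constant: T₂ = T₁·(V₁/V₂)^(γ−1) = 494.5 K; P₂ = P₁·(V₁/V₂)^γ = 1556 torr.
P constant ⇒ V ∝ T: P₃ = P₂; T₃ = T₂·(V₃/V₂) = 940.9 K.

T₃ ≈ 941 K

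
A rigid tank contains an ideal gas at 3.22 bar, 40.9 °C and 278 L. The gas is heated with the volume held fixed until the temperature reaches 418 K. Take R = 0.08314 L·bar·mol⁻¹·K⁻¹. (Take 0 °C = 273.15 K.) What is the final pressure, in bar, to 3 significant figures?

P₂ ≈ 4.29 bar

Convert: T₁ = 314.0 K.
Isochoric, so P/T is constant: V₂ = V₁; P₂ = P₁·(T₂/T₁) = 4.286 bar.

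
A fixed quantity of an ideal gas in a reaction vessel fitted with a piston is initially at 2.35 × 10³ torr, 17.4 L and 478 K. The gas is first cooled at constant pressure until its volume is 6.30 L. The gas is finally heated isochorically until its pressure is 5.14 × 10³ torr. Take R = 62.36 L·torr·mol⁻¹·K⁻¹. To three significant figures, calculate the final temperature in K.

T₃ ≈ 379 K

Isobaric, so V/T is constant: P₂ = P₁; T₂ = T₁·(V₂/V₁) = 173.1 K.
V constant ⇒ P ∝ T: V₃ = V₂; T₃ = T₂·(P₃/P₂) = 378.5 K.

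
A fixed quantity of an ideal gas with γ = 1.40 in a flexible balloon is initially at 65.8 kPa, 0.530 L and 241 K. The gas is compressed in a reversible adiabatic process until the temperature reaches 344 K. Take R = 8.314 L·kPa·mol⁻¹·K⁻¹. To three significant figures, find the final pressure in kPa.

P₂ ≈ 229 kPa

Adiabatic (γ = 1.40), T V^(γ−1) and P V^γ constant: P₂ = P₁·(T₂/T₁)^(γ/(γ−1)) = 228.6 kPa; V₂ = V₁·(T₁/T₂)^(1/(γ−1)) = 0.2177 L.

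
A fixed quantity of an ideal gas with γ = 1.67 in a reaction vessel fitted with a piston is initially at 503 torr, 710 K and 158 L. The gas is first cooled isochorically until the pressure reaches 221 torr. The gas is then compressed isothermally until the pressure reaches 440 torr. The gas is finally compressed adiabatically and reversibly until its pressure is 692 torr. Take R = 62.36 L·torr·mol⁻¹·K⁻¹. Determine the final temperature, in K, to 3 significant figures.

Isochoric, so P/T is constant: V₂ = V₁; T₂ = T₁·(P₂/P₁) = 311.9 K.
T constant ⇒ Boyle's law P V = const: T₃ = T₂; V₃ = V₂·(P₂/P₃) = 79.36 L.
Adiabatic (γ = 1.67), T V^(γ−1) and P V^γ constant: T₄ = T₃·(P₄/P₃)^((γ−1)/γ) = 374.1 K; V₄ = V₃·(P₃/P₄)^(1/γ) = 60.51 L.

T₄ ≈ 374 K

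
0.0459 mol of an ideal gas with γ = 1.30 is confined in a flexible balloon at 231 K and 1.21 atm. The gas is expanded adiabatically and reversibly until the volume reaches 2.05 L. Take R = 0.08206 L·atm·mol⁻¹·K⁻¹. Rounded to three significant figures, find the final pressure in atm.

From PV = nRT: V₁ = nRT₁/P₁ = 0.7191 L.
Reversible adiabatic, γ = 1.30: T₂ = T₁·(V₁/V₂)^(γ−1) = 168.7 K; P₂ = P₁·(V₁/V₂)^γ = 0.3100 atm.

P₂ ≈ 0.310 atm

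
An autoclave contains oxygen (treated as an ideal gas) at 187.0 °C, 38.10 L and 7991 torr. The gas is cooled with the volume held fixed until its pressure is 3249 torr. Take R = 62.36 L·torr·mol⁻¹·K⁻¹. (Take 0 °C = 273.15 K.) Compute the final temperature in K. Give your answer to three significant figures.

T₂ ≈ 187 K

Convert: T₁ = 460.1 K.
V constant ⇒ P ∝ T: V₂ = V₁; T₂ = T₁·(P₂/P₁) = 187.1 K.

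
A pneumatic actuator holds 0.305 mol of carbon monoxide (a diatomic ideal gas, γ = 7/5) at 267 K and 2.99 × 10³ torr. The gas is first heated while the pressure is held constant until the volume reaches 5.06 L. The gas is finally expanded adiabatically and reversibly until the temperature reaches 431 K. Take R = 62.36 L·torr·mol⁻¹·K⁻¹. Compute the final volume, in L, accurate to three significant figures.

From PV = nRT: V₁ = nRT₁/P₁ = 1.698 L.
P constant ⇒ V ∝ T: P₂ = P₁; T₂ = T₁·(V₂/V₁) = 795.5 K.
Adiabatic (γ = 7/5), T V^(γ−1) and P V^γ constant: P₃ = P₂·(T₃/T₂)^(γ/(γ−1)) = 350.1 torr; V₃ = V₂·(T₂/T₃)^(1/(γ−1)) = 23.42 L.

V₃ ≈ 23.4 L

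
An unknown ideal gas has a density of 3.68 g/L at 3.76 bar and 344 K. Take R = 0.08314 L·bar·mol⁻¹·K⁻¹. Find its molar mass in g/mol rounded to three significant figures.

M ≈ 28.0 g/mol

ρ = PM/(RT) ⇒ M = ρRT/P = (3.68 × 0.08314 × 344.0) / 3.76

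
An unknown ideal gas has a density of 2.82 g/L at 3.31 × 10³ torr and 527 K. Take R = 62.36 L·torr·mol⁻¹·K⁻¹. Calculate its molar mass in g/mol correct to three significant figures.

ρ = PM/(RT) ⇒ M = ρRT/P = (2.82 × 62.36 × 527.0) / 3.31e+03

M ≈ 28.0 g/mol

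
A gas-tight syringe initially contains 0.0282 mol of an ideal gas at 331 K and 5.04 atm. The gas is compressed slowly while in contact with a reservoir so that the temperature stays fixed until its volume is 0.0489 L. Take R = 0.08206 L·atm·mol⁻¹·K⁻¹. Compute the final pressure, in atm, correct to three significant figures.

P₂ ≈ 15.7 atm

From PV = nRT: V₁ = nRT₁/P₁ = 0.1520 L.
Isothermal, so P V is constant: T₂ = T₁; P₂ = P₁·(V₁/V₂) = 15.66 atm.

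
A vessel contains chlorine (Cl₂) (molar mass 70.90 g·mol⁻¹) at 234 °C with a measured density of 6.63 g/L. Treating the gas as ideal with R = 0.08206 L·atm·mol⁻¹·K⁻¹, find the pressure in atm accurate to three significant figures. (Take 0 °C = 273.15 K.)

P ≈ 3.89 atm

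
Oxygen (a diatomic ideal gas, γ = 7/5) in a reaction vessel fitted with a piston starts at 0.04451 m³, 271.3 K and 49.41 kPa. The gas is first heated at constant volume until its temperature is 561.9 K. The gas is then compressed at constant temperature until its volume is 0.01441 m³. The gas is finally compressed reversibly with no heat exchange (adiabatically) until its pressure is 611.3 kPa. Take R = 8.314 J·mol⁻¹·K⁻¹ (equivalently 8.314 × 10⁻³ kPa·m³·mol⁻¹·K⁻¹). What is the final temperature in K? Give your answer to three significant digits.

T₄ ≈ 678 K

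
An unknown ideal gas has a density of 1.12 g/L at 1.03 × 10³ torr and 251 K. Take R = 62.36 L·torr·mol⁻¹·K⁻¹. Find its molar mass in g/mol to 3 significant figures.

M ≈ 17.0 g/mol

ρ = PM/(RT) ⇒ M = ρRT/P = (1.12 × 62.36 × 251.0) / 1.03e+03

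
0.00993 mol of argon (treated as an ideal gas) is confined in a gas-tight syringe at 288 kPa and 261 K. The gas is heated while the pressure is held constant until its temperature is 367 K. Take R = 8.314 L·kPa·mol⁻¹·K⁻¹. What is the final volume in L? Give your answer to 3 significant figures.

V₂ ≈ 0.105 L

From PV = nRT: V₁ = nRT₁/P₁ = 0.07482 L.
P constant ⇒ V ∝ T: P₂ = P₁; V₂ = V₁·(T₂/T₁) = 0.1052 L.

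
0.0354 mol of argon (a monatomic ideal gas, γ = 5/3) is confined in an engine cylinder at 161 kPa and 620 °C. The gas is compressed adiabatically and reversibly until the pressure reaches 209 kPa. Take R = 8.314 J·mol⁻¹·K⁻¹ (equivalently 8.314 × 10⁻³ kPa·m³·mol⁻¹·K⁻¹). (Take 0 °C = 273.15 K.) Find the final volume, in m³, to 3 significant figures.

V₂ ≈ 0.00140 m³

Convert: T₁ = 893.1 K.
From PV = nRT: V₁ = nRT₁/P₁ = 0.001633 m³.
Reversible adiabatic, γ = 5/3: T₂ = T₁·(P₂/P₁)^((γ−1)/γ) = 991.4 K; V₂ = V₁·(P₁/P₂)^(1/γ) = 0.001396 m³.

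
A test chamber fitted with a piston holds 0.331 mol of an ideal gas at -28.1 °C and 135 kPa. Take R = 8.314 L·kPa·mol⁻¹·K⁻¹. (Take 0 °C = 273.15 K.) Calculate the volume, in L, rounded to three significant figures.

Convert: T = 245.05 K.
PV = nRT ⇒ V = nRT/P = (0.331 × 8.314 × 245.05) / 135

V ≈ 5.00 L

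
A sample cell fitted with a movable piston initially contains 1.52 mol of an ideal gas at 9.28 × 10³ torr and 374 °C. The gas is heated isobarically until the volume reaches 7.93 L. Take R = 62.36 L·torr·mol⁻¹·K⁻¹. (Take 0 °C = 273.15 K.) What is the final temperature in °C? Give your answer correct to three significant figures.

T₂ ≈ 503 °C

Convert: T₁ = 647.1 K.
From PV = nRT: V₁ = nRT₁/P₁ = 6.610 L.
P constant ⇒ V ∝ T: P₂ = P₁; T₂ = T₁·(V₂/V₁) = 776.4 K.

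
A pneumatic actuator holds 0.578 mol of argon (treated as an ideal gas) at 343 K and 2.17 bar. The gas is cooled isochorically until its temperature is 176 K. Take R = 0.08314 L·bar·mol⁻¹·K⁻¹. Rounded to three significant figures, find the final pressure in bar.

From PV = nRT: V₁ = nRT₁/P₁ = 7.596 L.
V constant ⇒ P ∝ T: V₂ = V₁; P₂ = P₁·(T₂/T₁) = 1.113 bar.

P₂ ≈ 1.11 bar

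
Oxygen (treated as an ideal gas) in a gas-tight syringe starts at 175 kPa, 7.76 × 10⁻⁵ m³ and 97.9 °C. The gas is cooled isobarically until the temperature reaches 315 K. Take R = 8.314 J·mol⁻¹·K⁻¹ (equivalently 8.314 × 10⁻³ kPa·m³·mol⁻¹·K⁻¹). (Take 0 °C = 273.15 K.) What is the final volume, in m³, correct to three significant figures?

V₂ ≈ 6.59e-05 m³

Convert: T₁ = 371.0 K.
Isobaric, so V/T is constant: P₂ = P₁; V₂ = V₁·(T₂/T₁) = 6.588e-05 m³.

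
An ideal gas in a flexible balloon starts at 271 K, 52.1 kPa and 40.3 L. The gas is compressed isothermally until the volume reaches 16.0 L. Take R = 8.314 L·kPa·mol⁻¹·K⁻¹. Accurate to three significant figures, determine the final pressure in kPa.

Isothermal, so P V is constant: T₂ = T₁; P₂ = P₁·(V₁/V₂) = 131.2 kPa.

P₂ ≈ 131 kPa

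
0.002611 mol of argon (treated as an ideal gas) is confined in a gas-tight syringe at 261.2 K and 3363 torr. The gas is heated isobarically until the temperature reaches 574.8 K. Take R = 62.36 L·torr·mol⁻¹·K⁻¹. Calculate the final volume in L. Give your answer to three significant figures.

From PV = nRT: V₁ = nRT₁/P₁ = 0.01265 L.
Isobaric, so V/T is constant: P₂ = P₁; V₂ = V₁·(T₂/T₁) = 0.02783 L.

V₂ ≈ 0.0278 L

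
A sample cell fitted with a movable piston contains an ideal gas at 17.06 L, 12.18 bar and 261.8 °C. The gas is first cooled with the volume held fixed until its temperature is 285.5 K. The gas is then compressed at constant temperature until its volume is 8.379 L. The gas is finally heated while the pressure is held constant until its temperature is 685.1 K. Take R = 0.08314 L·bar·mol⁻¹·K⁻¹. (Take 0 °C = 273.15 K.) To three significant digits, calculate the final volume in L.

V₄ ≈ 20.1 L

Convert: T₁ = 535.0 K.
V constant ⇒ P ∝ T: V₂ = V₁; P₂ = P₁·(T₂/T₁) = 6.500 bar.
Isothermal, so P V is constant: T₃ = T₂; P₃ = P₂·(V₂/V₃) = 13.24 bar.
P constant ⇒ V ∝ T: P₄ = P₃; V₄ = V₃·(T₄/T₃) = 20.11 L.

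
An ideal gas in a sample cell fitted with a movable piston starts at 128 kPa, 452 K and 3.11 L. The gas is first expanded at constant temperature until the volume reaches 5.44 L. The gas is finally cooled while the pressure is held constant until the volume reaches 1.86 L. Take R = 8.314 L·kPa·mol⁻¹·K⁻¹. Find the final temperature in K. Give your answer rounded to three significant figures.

T₃ ≈ 155 K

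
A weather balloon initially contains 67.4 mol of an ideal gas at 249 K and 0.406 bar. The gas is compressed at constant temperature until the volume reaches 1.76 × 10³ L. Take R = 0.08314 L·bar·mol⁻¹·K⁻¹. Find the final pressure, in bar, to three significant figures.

P₂ ≈ 0.793 bar

From PV = nRT: V₁ = nRT₁/P₁ = 3437 L.
T constant ⇒ Boyle's law P V = const: T₂ = T₁; P₂ = P₁·(V₁/V₂) = 0.7928 bar.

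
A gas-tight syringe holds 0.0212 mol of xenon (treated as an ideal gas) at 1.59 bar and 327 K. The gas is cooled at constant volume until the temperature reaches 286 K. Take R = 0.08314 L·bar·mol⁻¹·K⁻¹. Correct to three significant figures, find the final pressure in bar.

From PV = nRT: V₁ = nRT₁/P₁ = 0.3625 L.
V constant ⇒ P ∝ T: V₂ = V₁; P₂ = P₁·(T₂/T₁) = 1.391 bar.

P₂ ≈ 1.39 bar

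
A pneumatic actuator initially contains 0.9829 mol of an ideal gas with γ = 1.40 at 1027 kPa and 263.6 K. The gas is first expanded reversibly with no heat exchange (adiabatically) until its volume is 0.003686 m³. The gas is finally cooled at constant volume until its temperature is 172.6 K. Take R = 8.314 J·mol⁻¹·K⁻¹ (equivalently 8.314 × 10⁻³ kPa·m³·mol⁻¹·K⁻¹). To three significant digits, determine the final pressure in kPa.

From PV = nRT: V₁ = nRT₁/P₁ = 0.002097 m³.
Reversible adiabatic, γ = 1.40: T₂ = T₁·(V₁/V₂)^(γ−1) = 210.4 K; P₂ = P₁·(V₁/V₂)^γ = 466.4 kPa.
V constant ⇒ P ∝ T: V₃ = V₂; P₃ = P₂·(T₃/T₂) = 382.7 kPa.

P₃ ≈ 383 kPa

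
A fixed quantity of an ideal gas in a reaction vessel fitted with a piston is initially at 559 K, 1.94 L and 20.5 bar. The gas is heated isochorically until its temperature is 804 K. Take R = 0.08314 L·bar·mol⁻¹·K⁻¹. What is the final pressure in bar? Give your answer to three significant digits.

Isochoric, so P/T is constant: V₂ = V₁; P₂ = P₁·(T₂/T₁) = 29.48 bar.

P₂ ≈ 29.5 bar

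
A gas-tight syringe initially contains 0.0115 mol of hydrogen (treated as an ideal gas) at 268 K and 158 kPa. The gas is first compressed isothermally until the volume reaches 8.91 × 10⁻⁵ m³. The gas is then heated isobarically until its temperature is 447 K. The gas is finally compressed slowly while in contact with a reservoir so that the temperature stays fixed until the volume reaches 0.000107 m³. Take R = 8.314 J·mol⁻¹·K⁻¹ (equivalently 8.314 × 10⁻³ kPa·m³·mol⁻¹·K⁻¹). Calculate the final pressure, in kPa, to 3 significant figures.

From PV = nRT: V₁ = nRT₁/P₁ = 0.0001622 m³.
T constant ⇒ Boyle's law P V = const: T₂ = T₁; P₂ = P₁·(V₁/V₂) = 287.6 kPa.
Isobaric, so V/T is constant: P₃ = P₂; V₃ = V₂·(T₃/T₂) = 0.0001486 m³.
T constant ⇒ Boyle's law P V = const: T₄ = T₃; P₄ = P₃·(V₃/V₄) = 399.4 kPa.

P₄ ≈ 399 kPa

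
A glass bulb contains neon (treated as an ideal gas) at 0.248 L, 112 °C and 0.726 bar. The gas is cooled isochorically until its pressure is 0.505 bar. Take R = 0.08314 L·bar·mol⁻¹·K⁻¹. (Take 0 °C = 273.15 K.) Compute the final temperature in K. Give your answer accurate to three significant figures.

T₂ ≈ 268 K

Convert: T₁ = 385.1 K.
Isochoric, so P/T is constant: V₂ = V₁; T₂ = T₁·(P₂/P₁) = 267.9 K.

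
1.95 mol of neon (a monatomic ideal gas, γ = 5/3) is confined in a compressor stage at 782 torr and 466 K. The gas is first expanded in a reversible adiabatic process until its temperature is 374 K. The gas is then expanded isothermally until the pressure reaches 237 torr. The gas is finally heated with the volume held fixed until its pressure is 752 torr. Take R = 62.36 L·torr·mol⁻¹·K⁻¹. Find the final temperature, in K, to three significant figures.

From PV = nRT: V₁ = nRT₁/P₁ = 72.46 L.
Reversible adiabatic, γ = 5/3: P₂ = P₁·(T₂/T₁)^(γ/(γ−1)) = 451.3 torr; V₂ = V₁·(T₁/T₂)^(1/(γ−1)) = 100.8 L.
Isothermal, so P V is constant: T₃ = T₂; V₃ = V₂·(P₂/P₃) = 191.9 L.
V constant ⇒ P ∝ T: V₄ = V₃; T₄ = T₃·(P₄/P₃) = 1187 K.

T₄ ≈ 1.19e+03 K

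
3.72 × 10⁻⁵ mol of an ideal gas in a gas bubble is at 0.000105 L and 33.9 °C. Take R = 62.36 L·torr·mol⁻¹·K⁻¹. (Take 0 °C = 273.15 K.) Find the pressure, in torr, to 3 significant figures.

P ≈ 6.78e+03 torr

Convert: T = 307.05 K.
PV = nRT ⇒ P = nRT/V = (3.72e-05 × 62.36 × 307.05) / 0.000105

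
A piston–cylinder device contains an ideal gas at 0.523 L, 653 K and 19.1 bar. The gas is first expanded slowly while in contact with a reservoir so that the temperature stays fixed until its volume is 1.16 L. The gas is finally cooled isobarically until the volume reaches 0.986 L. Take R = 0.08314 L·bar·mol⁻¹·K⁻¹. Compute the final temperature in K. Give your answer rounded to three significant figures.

T₃ ≈ 555 K

T constant ⇒ Boyle's law P V = const: T₂ = T₁; P₂ = P₁·(V₁/V₂) = 8.611 bar.
P constant ⇒ V ∝ T: P₃ = P₂; T₃ = T₂·(V₃/V₂) = 555.1 K.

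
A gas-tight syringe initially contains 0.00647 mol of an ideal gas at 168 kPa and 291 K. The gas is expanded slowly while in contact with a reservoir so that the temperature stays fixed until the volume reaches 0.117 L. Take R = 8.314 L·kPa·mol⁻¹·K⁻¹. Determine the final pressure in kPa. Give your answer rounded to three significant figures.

P₂ ≈ 134 kPa

From PV = nRT: V₁ = nRT₁/P₁ = 0.09317 L.
T constant ⇒ Boyle's law P V = const: T₂ = T₁; P₂ = P₁·(V₁/V₂) = 133.8 kPa.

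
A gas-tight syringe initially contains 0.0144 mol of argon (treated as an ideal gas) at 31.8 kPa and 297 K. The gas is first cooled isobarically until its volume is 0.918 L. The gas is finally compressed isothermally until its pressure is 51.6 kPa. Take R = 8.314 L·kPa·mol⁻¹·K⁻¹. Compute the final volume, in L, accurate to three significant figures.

V₃ ≈ 0.566 L

From PV = nRT: V₁ = nRT₁/P₁ = 1.118 L.
P constant ⇒ V ∝ T: P₂ = P₁; T₂ = T₁·(V₂/V₁) = 243.8 K.
Isothermal, so P V is constant: T₃ = T₂; V₃ = V₂·(P₂/P₃) = 0.5657 L.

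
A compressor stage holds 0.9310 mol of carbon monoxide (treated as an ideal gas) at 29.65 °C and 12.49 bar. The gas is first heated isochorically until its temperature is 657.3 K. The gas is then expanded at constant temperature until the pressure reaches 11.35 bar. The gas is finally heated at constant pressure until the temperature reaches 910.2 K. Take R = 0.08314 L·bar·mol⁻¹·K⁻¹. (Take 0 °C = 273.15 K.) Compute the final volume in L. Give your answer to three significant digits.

Convert: T₁ = 302.8 K.
From PV = nRT: V₁ = nRT₁/P₁ = 1.877 L.
V constant ⇒ P ∝ T: V₂ = V₁; P₂ = P₁·(T₂/T₁) = 27.11 bar.
Isothermal, so P V is constant: T₃ = T₂; V₃ = V₂·(P₂/P₃) = 4.483 L.
P constant ⇒ V ∝ T: P₄ = P₃; V₄ = V₃·(T₄/T₃) = 6.207 L.

V₄ ≈ 6.21 L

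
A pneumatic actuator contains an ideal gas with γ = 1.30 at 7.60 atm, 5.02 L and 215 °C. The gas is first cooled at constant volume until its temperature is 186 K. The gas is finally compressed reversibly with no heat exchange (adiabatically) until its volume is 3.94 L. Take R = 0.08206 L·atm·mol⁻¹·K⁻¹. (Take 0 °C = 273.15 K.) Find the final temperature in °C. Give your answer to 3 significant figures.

T₃ ≈ -73.1 °C

Convert: T₁ = 488.1 K.
V constant ⇒ P ∝ T: V₂ = V₁; P₂ = P₁·(T₂/T₁) = 2.896 atm.
Adiabatic (γ = 1.30), T V^(γ−1) and P V^γ constant: T₃ = T₂·(V₂/V₃)^(γ−1) = 200.0 K; P₃ = P₂·(V₂/V₃)^γ = 3.968 atm.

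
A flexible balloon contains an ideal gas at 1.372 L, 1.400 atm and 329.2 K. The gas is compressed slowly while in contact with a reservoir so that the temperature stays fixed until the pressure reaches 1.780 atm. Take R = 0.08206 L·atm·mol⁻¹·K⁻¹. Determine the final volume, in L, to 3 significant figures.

Isothermal, so P V is constant: T₂ = T₁; V₂ = V₁·(P₁/P₂) = 1.079 L.

V₂ ≈ 1.08 L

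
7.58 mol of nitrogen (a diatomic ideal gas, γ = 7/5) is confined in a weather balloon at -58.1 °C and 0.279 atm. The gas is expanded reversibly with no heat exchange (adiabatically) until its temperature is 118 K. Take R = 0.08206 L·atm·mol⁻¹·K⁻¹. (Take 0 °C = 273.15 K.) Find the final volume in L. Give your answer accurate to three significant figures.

Convert: T₁ = 215.0 K.
From PV = nRT: V₁ = nRT₁/P₁ = 479.4 L.
Adiabatic (γ = 7/5), T V^(γ−1) and P V^γ constant: P₂ = P₁·(T₂/T₁)^(γ/(γ−1)) = 0.03414 atm; V₂ = V₁·(T₁/T₂)^(1/(γ−1)) = 2150 L.

V₂ ≈ 2.15e+03 L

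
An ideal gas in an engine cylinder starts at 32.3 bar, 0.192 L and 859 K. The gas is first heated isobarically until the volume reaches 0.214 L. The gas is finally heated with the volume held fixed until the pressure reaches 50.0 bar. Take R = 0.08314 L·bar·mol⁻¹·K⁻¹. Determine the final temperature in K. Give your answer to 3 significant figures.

T₃ ≈ 1.48e+03 K

P constant ⇒ V ∝ T: P₂ = P₁; T₂ = T₁·(V₂/V₁) = 957.4 K.
Isochoric, so P/T is constant: V₃ = V₂; T₃ = T₂·(P₃/P₂) = 1482 K.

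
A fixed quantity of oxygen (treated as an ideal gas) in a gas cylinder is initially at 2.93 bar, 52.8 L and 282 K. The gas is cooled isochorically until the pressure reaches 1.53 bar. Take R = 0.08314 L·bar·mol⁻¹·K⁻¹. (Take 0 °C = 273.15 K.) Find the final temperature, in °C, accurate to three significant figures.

Isochoric, so P/T is constant: V₂ = V₁; T₂ = T₁·(P₂/P₁) = 147.3 K.

T₂ ≈ -126 °C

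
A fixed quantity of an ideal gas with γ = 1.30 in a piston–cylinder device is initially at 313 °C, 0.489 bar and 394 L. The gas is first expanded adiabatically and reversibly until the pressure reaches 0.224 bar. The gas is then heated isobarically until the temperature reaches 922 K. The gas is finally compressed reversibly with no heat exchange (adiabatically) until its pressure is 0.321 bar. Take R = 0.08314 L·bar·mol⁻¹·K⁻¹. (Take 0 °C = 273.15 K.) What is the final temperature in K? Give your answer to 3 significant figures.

Convert: T₁ = 586.1 K.
Adiabatic (γ = 1.30), T V^(γ−1) and P V^γ constant: T₂ = T₁·(P₂/P₁)^((γ−1)/γ) = 489.5 K; V₂ = V₁·(P₁/P₂)^(1/γ) = 718.3 L.
P constant ⇒ V ∝ T: P₃ = P₂; V₃ = V₂·(T₃/T₂) = 1353 L.
Reversible adiabatic, γ = 1.30: T₄ = T₃·(P₄/P₃)^((γ−1)/γ) = 1002 K; V₄ = V₃·(P₃/P₄)^(1/γ) = 1026 L.

T₄ ≈ 1.00e+03 K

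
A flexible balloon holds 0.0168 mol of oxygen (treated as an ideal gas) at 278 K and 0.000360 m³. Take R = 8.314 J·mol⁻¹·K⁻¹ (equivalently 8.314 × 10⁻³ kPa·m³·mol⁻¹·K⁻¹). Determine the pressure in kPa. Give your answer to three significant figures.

P ≈ 108 kPa

PV = nRT ⇒ P = nRT/V = (0.0168 × 8.314 × 10⁻³ × 278) / 0.000360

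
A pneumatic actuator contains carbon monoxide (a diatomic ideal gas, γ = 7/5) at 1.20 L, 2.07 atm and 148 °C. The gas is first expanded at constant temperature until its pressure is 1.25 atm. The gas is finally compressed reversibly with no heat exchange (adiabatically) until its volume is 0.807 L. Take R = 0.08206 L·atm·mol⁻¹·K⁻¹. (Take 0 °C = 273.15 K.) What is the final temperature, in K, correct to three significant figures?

T₃ ≈ 604 K

Convert: T₁ = 421.1 K.
T constant ⇒ Boyle's law P V = const: T₂ = T₁; V₂ = V₁·(P₁/P₂) = 1.987 L.
Reversible adiabatic, γ = 7/5: T₃ = T₂·(V₂/V₃)^(γ−1) = 603.9 K; P₃ = P₂·(V₂/V₃)^γ = 4.414 atm.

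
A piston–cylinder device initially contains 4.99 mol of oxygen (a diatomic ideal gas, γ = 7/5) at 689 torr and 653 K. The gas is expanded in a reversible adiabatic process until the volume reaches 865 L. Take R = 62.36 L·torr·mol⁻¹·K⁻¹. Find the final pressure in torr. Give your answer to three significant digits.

From PV = nRT: V₁ = nRT₁/P₁ = 294.9 L.
Adiabatic (γ = 7/5), T V^(γ−1) and P V^γ constant: T₂ = T₁·(V₁/V₂)^(γ−1) = 424.6 K; P₂ = P₁·(V₁/V₂)^γ = 152.7 torr.

P₂ ≈ 153 torr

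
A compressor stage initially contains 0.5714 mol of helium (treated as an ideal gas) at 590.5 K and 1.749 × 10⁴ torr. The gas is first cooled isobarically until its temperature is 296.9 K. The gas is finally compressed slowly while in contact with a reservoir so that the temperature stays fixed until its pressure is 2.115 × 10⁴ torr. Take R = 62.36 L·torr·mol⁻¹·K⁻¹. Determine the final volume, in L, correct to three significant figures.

From PV = nRT: V₁ = nRT₁/P₁ = 1.203 L.
Isobaric, so V/T is constant: P₂ = P₁; V₂ = V₁·(T₂/T₁) = 0.6049 L.
Isothermal, so P V is constant: T₃ = T₂; V₃ = V₂·(P₂/P₃) = 0.5002 L.

V₃ ≈ 0.500 L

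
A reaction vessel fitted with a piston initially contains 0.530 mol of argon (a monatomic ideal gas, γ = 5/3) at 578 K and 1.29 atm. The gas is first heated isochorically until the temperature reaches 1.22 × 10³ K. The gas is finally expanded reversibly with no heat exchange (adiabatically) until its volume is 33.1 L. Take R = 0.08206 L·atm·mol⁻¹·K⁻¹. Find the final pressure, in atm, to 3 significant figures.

P₃ ≈ 1.13 atm

From PV = nRT: V₁ = nRT₁/P₁ = 19.49 L.
V constant ⇒ P ∝ T: V₂ = V₁; P₂ = P₁·(T₂/T₁) = 2.723 atm.
Adiabatic (γ = 5/3), T V^(γ−1) and P V^γ constant: T₃ = T₂·(V₂/V₃)^(γ−1) = 857.0 K; P₃ = P₂·(V₂/V₃)^γ = 1.126 atm.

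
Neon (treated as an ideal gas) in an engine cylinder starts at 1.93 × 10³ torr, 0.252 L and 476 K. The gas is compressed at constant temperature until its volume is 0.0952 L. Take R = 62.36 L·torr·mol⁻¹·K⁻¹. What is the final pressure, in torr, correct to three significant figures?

P₂ ≈ 5.11e+03 torr

T constant ⇒ Boyle's law P V = const: T₂ = T₁; P₂ = P₁·(V₁/V₂) = 5109 torr.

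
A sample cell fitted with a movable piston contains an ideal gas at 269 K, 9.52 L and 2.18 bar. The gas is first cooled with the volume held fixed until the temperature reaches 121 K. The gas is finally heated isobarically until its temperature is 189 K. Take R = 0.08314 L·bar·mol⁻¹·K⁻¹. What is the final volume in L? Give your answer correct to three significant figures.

V constant ⇒ P ∝ T: V₂ = V₁; P₂ = P₁·(T₂/T₁) = 0.9806 bar.
P constant ⇒ V ∝ T: P₃ = P₂; V₃ = V₂·(T₃/T₂) = 14.87 L.

V₃ ≈ 14.9 L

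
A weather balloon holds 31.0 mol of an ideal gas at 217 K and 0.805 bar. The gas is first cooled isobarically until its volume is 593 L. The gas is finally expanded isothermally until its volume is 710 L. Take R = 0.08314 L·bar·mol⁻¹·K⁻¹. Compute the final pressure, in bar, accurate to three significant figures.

From PV = nRT: V₁ = nRT₁/P₁ = 694.8 L.
Isobaric, so V/T is constant: P₂ = P₁; T₂ = T₁·(V₂/V₁) = 185.2 K.
Isothermal, so P V is constant: T₃ = T₂; P₃ = P₂·(V₂/V₃) = 0.6723 bar.

P₃ ≈ 0.672 bar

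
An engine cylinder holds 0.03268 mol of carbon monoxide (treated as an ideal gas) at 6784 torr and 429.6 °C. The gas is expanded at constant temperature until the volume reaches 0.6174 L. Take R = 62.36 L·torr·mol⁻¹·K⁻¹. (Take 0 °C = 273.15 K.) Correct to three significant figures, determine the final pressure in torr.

P₂ ≈ 2.32e+03 torr

Convert: T₁ = 702.8 K.
From PV = nRT: V₁ = nRT₁/P₁ = 0.2111 L.
T constant ⇒ Boyle's law P V = const: T₂ = T₁; P₂ = P₁·(V₁/V₂) = 2320 torr.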